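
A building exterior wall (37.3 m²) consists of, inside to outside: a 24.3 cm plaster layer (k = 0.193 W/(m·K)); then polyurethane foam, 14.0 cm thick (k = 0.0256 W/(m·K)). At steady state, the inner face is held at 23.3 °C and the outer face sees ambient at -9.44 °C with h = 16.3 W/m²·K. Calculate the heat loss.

Q = 180 W

Resistance network (inner→outer):
  R_plaster = L/(kA) = 0.243/(0.193·37.3) = 0.03376 K/W
  R_polyurethane foam = L/(kA) = 0.140/(0.0256·37.3) = 0.1466 K/W
  R_conv,out = 1/(hA) = 1/(16.3·37.3) = 0.001645 K/W
ΣR = 0.03376 + 0.1466 + 0.001645 = 0.1820 K/W
Q = ΔT/ΣR = (23.3 °C − -9.44 °C)/0.1820 = 180 W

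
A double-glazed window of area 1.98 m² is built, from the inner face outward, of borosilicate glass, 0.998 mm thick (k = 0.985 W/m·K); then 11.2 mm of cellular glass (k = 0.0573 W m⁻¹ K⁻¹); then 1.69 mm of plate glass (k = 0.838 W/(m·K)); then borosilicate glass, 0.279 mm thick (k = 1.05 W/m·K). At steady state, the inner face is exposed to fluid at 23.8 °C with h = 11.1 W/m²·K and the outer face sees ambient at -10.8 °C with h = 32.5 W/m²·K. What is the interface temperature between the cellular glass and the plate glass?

Series thermal resistances, inner to outer:
  R_conv,in = 1/(hA) = 1/(11.1·1.98) = 0.04550 K/W
  R_borosilicate glass = L/(kA) = 9.98×10^-4/(0.985·1.98) = 5.117×10^-4 K/W
  R_cellular glass = L/(kA) = 0.0112/(0.0573·1.98) = 0.09872 K/W
  R_plate glass = L/(kA) = 0.00169/(0.838·1.98) = 0.001019 K/W
  R_borosilicate glass = L/(kA) = 2.79×10^-4/(1.05·1.98) = 1.342×10^-4 K/W
  R_conv,out = 1/(hA) = 1/(32.5·1.98) = 0.01554 K/W
ΣR = 0.04550 + 5.117×10^-4 + 0.09872 + 0.001019 + 1.342×10^-4 + 0.01554 = 0.1614 K/W
Q = ΔT/ΣR = (23.8 °C − -10.8 °C)/0.1614 = 214.4 W
From the inner boundary to the cellular glass/plate glass interface, ΣR_partial = 0.1447 K/W.
T_interface = T_in − Q·ΣR_partial = 23.8 °C − (214.4)(0.1447) = -7.22 °C

T = -7.22 °C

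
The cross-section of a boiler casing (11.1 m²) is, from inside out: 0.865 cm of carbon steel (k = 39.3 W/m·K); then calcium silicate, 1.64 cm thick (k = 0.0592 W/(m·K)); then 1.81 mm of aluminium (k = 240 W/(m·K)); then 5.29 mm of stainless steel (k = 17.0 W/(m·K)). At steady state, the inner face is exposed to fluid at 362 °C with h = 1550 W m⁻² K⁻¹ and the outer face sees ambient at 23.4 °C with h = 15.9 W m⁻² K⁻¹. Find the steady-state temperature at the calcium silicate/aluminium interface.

T = 86.1 °C

Series thermal resistances, inner to outer:
  R_conv,in = 1/(hA) = 1/(1550·11.1) = 5.812×10^-5 K/W
  R_carbon steel = L/(kA) = 0.00865/(39.3·11.1) = 1.983×10^-5 K/W
  R_calcium silicate = L/(kA) = 0.0164/(0.0592·11.1) = 0.02496 K/W
  R_aluminium = L/(kA) = 0.00181/(240·11.1) = 6.794×10^-7 K/W
  R_stainless steel = L/(kA) = 0.00529/(17.0·11.1) = 2.803×10^-5 K/W
  R_conv,out = 1/(hA) = 1/(15.9·11.1) = 0.005666 K/W
ΣR = 5.812×10^-5 + 1.983×10^-5 + 0.02496 + 6.794×10^-7 + 2.803×10^-5 + 0.005666 = 0.03073 K/W
Q = ΔT/ΣR = (362 °C − 23.4 °C)/0.03073 = 11020 W
From the inner boundary to the calcium silicate/aluminium interface, ΣR_partial = 0.02504 K/W.
T_interface = T_in − Q·ΣR_partial = 362 °C − (11020)(0.02504) = 86.1 °C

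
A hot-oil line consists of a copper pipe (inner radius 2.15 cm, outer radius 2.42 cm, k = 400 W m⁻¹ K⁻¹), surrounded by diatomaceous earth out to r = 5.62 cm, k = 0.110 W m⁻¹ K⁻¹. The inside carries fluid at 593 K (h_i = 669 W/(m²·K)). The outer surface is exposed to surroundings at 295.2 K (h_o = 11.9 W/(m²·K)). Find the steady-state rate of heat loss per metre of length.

Treat each layer as a resistance in series:
  R'_conv,in = 1/(2πr h) = 1/(2π·0.0215·669) = 0.01107 m·K/W
  R'_copper = ln(0.0242/0.0215)/(2πk) = 0.1183/(2π·400) = 4.707×10^-5 m·K/W
  R'_diatomaceous earth = ln(0.0562/0.0242)/(2πk) = 0.8426/(2π·0.110) = 1.219 m·K/W
  R'_conv,out = 1/(2πr h) = 1/(2π·0.0562·11.9) = 0.2380 m·K/W
ΣR = 0.01107 + 4.707×10^-5 + 1.219 + 0.2380 = 1.468 m·K/W
Q' = ΔT/ΣR = (593 K − 295.2 K)/1.468 = 203 W/m

Q' = 203 W/m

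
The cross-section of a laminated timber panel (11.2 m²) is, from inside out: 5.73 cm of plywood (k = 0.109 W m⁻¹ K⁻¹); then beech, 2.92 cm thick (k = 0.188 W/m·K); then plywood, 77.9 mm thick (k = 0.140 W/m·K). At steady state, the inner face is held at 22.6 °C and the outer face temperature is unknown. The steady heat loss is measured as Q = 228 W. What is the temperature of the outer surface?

T_out = -2.59 °C

Sum the resistances:
  R_plywood = L/(kA) = 0.0573/(0.109·11.2) = 0.04694 K/W
  R_beech = L/(kA) = 0.0292/(0.188·11.2) = 0.01387 K/W
  R_plywood = L/(kA) = 0.0779/(0.140·11.2) = 0.04968 K/W
ΣR = 0.1105 K/W
ΔT = Q·ΣR = 228 × 0.1105 = 25.19 K
Heat flows outward, so T_out = T_in − ΔT = 22.6 − 25.19 = -2.59 °C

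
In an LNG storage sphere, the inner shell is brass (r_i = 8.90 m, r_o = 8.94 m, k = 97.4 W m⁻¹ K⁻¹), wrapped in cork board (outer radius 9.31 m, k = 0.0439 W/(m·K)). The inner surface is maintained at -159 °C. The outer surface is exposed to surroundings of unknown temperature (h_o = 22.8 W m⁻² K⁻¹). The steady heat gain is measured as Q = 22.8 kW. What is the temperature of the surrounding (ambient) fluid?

T_out = 25.7 °C

Sum the resistances:
  R_brass = (1/8.90 − 1/8.94)/(4πk) = 5.027×10^-4/(4π·97.4) = 4.107×10^-7 K/W
  R_cork board = (1/8.94 − 1/9.31)/(4πk) = 0.004445/(4π·0.0439) = 0.008058 K/W
  R_conv,out = 1/(4πr²h) = 1/(4π·9.31²·22.8) = 4.027×10^-5 K/W
ΣR = 0.008099 K/W
ΔT = Q·ΣR = 22800 × 0.008099 = 184.7 K
Heat flows inward, so T_out = T_in + ΔT = -159 + 184.7 = 25.7 °C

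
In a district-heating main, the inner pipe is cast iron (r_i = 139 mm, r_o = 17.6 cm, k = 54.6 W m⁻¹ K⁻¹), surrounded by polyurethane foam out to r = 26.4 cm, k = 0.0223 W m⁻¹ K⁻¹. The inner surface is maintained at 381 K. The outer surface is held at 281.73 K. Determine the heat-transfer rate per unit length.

Treat each layer as a resistance in series:
  R'_cast iron = ln(0.176/0.139)/(2πk) = 0.2360/(2π·54.6) = 6.880×10^-4 m·K/W
  R'_polyurethane foam = ln(0.264/0.176)/(2πk) = 0.4055/(2π·0.0223) = 2.894 m·K/W
ΣR = 6.880×10^-4 + 2.894 = 2.895 m·K/W
Q' = ΔT/ΣR = (381 K − 281.73 K)/2.895 = 34.3 W/m

Q' = 34.3 W/m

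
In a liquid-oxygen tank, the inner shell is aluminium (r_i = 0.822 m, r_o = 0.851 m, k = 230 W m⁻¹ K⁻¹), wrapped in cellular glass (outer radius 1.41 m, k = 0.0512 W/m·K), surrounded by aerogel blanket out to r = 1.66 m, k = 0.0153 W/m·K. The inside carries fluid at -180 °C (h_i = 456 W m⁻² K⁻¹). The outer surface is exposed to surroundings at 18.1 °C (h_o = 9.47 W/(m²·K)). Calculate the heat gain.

Q = 154 W

Resistance network (inner→outer):
  R_conv,in = 1/(4πr²h) = 1/(4π·0.822²·456) = 2.583×10^-4 K/W
  R_aluminium = (1/0.822 − 1/0.851)/(4πk) = 0.04146/(4π·230) = 1.434×10^-5 K/W
  R_cellular glass = (1/0.851 − 1/1.41)/(4πk) = 0.4659/(4π·0.0512) = 0.7241 K/W
  R_aerogel blanket = (1/1.41 − 1/1.66)/(4πk) = 0.1068/(4π·0.0153) = 0.5555 K/W
  R_conv,out = 1/(4πr²h) = 1/(4π·1.66²·9.47) = 0.003049 K/W
ΣR = 2.583×10^-4 + 1.434×10^-5 + 0.7241 + 0.5555 + 0.003049 = 1.283 K/W
Q = ΔT/ΣR = (-180 °C − 18.1 °C)/1.283 = -154 W
(Negative Q ⇒ heat flows inward; heat gain = 154 W.)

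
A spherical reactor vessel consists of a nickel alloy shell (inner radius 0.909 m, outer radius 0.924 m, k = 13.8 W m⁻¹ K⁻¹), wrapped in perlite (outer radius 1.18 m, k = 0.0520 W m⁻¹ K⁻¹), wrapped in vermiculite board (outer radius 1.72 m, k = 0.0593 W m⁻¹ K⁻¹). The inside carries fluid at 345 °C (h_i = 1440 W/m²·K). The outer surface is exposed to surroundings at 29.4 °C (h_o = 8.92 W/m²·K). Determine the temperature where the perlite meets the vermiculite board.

Series thermal resistances, inner to outer:
  R_conv,in = 1/(4πr²h) = 1/(4π·0.909²·1440) = 6.688×10^-5 K/W
  R_nickel alloy = (1/0.909 − 1/0.924)/(4πk) = 0.01786/(4π·13.8) = 1.030×10^-4 K/W
  R_perlite = (1/0.924 − 1/1.18)/(4πk) = 0.2348/(4π·0.0520) = 0.3593 K/W
  R_vermiculite board = (1/1.18 − 1/1.72)/(4πk) = 0.2661/(4π·0.0593) = 0.3570 K/W
  R_conv,out = 1/(4πr²h) = 1/(4π·1.72²·8.92) = 0.003016 K/W
ΣR = 6.688×10^-5 + 1.030×10^-4 + 0.3593 + 0.3570 + 0.003016 = 0.7195 K/W
Q = ΔT/ΣR = (345 °C − 29.4 °C)/0.7195 = 438.6 W
From the inner boundary to the perlite/vermiculite board interface, ΣR_partial = 0.3595 K/W.
T_interface = T_in − Q·ΣR_partial = 345 °C − (438.6)(0.3595) = 187 °C

T = 187 °C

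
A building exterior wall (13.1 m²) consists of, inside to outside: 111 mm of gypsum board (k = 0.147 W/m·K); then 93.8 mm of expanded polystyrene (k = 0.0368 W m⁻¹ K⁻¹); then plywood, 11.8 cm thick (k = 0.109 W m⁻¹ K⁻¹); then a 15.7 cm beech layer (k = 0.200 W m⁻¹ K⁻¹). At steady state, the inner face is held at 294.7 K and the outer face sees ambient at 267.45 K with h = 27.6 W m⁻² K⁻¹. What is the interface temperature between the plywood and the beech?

Treat each layer as a resistance in series:
  R_gypsum board = L/(kA) = 0.111/(0.147·13.1) = 0.05764 K/W
  R_expanded polystyrene = L/(kA) = 0.0938/(0.0368·13.1) = 0.1946 K/W
  R_plywood = L/(kA) = 0.118/(0.109·13.1) = 0.08264 K/W
  R_beech = L/(kA) = 0.157/(0.200·13.1) = 0.05992 K/W
  R_conv,out = 1/(hA) = 1/(27.6·13.1) = 0.002766 K/W
ΣR = 0.05764 + 0.1946 + 0.08264 + 0.05992 + 0.002766 = 0.3976 K/W
Q = ΔT/ΣR = (294.7 K − 267.45 K)/0.3976 = 68.54 W
From the inner boundary to the plywood/beech interface, ΣR_partial = 0.3349 K/W.
T_interface = T_in − Q·ΣR_partial = 294.7 K − (68.54)(0.3349) = 271.75 K

T = 271.75 K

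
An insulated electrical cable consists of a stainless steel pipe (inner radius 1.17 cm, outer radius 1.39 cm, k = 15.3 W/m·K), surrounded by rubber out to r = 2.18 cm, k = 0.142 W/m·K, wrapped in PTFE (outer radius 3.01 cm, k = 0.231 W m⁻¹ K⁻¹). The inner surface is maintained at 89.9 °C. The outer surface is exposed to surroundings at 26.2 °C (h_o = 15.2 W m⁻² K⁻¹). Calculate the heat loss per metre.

Q' = 59.2 W/m

Treat each layer as a resistance in series:
  R'_stainless steel = ln(0.0139/0.0117)/(2πk) = 0.1723/(2π·15.3) = 0.001792 m·K/W
  R'_rubber = ln(0.0218/0.0139)/(2πk) = 0.4500/(2π·0.142) = 0.5044 m·K/W
  R'_PTFE = ln(0.0301/0.0218)/(2πk) = 0.3226/(2π·0.231) = 0.2223 m·K/W
  R'_conv,out = 1/(2πr h) = 1/(2π·0.0301·15.2) = 0.3479 m·K/W
ΣR = 0.001792 + 0.5044 + 0.2223 + 0.3479 = 1.076 m·K/W
Q' = ΔT/ΣR = (89.9 °C − 26.2 °C)/1.076 = 59.2 W/m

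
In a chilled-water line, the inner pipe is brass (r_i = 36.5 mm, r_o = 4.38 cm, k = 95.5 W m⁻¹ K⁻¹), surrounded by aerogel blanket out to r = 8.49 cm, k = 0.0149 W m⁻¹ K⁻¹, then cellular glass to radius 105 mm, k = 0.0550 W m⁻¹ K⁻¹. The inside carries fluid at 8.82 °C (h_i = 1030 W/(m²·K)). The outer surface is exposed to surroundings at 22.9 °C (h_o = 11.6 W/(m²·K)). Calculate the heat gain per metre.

Q' = 1.80 W/m

Resistance network (inner→outer):
  R'_conv,in = 1/(2πr h) = 1/(2π·0.0365·1030) = 0.004233 m·K/W
  R'_brass = ln(0.0438/0.0365)/(2πk) = 0.1823/(2π·95.5) = 3.038×10^-4 m·K/W
  R'_aerogel blanket = ln(0.0849/0.0438)/(2πk) = 0.6618/(2π·0.0149) = 7.069 m·K/W
  R'_cellular glass = ln(0.105/0.0849)/(2πk) = 0.2125/(2π·0.0550) = 0.6149 m·K/W
  R'_conv,out = 1/(2πr h) = 1/(2π·0.105·11.6) = 0.1307 m·K/W
ΣR = 0.004233 + 3.038×10^-4 + 7.069 + 0.6149 + 0.1307 = 7.819 m·K/W
Q' = ΔT/ΣR = (8.82 °C − 22.9 °C)/7.819 = -1.80 W/m
(Negative Q' ⇒ heat flows inward; heat gain = 1.80 W/m.)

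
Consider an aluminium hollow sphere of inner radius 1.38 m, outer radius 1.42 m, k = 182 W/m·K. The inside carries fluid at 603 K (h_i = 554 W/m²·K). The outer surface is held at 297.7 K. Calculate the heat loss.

Q = 3.62×10^6 W

Resistance network (inner→outer):
  R_conv,in = 1/(4πr²h) = 1/(4π·1.38²·554) = 7.543×10^-5 K/W
  R_aluminium = (1/1.38 − 1/1.42)/(4πk) = 0.02041/(4π·182) = 8.925×10^-6 K/W
ΣR = 7.543×10^-5 + 8.925×10^-6 = 8.436×10^-5 K/W
Q = ΔT/ΣR = (603 K − 297.7 K)/8.436×10^-5 = 3.62×10^6 W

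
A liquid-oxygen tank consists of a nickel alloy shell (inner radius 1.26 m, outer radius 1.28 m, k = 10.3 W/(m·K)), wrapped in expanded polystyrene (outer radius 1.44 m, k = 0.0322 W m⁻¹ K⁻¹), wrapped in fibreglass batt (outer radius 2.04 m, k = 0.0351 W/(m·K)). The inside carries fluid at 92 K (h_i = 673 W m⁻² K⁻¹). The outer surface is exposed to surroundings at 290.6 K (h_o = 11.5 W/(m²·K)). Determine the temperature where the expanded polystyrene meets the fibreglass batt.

T = 155 K

Treat each layer as a resistance in series:
  R_conv,in = 1/(4πr²h) = 1/(4π·1.26²·673) = 7.448×10^-5 K/W
  R_nickel alloy = (1/1.26 − 1/1.28)/(4πk) = 0.01240/(4π·10.3) = 9.581×10^-5 K/W
  R_expanded polystyrene = (1/1.28 − 1/1.44)/(4πk) = 0.08681/(4π·0.0322) = 0.2145 K/W
  R_fibreglass batt = (1/1.44 − 1/2.04)/(4πk) = 0.2042/(4π·0.0351) = 0.4631 K/W
  R_conv,out = 1/(4πr²h) = 1/(4π·2.04²·11.5) = 0.001663 K/W
ΣR = 7.448×10^-5 + 9.581×10^-5 + 0.2145 + 0.4631 + 0.001663 = 0.6794 K/W
Q = ΔT/ΣR = (92 K − 290.6 K)/0.6794 = -292.3 W
From the inner boundary to the expanded polystyrene/fibreglass batt interface, ΣR_partial = 0.2147 K/W.
T_interface = T_in − Q·ΣR_partial = 92 K − (-292.3)(0.2147) = 155 K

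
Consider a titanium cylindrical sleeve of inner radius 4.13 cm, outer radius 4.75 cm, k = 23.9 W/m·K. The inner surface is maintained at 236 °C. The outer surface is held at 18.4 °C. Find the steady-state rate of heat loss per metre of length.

Q' = 2πk·ΔT/ln(r₂/r₁) = 2π × 23.9 × 217.6 / ln(0.0475/0.0413) = 2.34×10^5 W/m

Q' = 234 kW/m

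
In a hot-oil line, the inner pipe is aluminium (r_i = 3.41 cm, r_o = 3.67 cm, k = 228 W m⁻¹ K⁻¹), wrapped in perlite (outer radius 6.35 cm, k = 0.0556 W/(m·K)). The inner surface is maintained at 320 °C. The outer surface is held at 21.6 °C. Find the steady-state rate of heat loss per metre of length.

Treat each layer as a resistance in series:
  R'_aluminium = ln(0.0367/0.0341)/(2πk) = 0.07348/(2π·228) = 5.129×10^-5 m·K/W
  R'_perlite = ln(0.0635/0.0367)/(2πk) = 0.5483/(2π·0.0556) = 1.569 m·K/W
ΣR = 5.129×10^-5 + 1.569 = 1.569 m·K/W
Q' = ΔT/ΣR = (320 °C − 21.6 °C)/1.569 = 190 W/m

Q' = 190 W/m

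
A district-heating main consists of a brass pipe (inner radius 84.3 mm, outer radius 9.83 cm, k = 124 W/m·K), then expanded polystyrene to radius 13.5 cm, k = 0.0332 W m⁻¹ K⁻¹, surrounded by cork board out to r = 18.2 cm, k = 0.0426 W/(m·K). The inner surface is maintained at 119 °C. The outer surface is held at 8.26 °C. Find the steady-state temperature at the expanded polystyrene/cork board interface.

Series thermal resistances, inner to outer:
  R'_brass = ln(0.0983/0.0843)/(2πk) = 0.1536/(2π·124) = 1.972×10^-4 m·K/W
  R'_expanded polystyrene = ln(0.135/0.0983)/(2πk) = 0.3173/(2π·0.0332) = 1.521 m·K/W
  R'_cork board = ln(0.182/0.135)/(2πk) = 0.2987/(2π·0.0426) = 1.116 m·K/W
ΣR = 1.972×10^-4 + 1.521 + 1.116 = 2.637 m·K/W
Q' = ΔT/ΣR = (119 °C − 8.26 °C)/2.637 = 41.99 W/m
From the inner boundary to the expanded polystyrene/cork board interface, ΣR_partial = 1.521 m·K/W.
T_interface = T_in − Q'·ΣR_partial = 119 °C − (41.99)(1.521) = 55.1 °C

T = 55.1 °C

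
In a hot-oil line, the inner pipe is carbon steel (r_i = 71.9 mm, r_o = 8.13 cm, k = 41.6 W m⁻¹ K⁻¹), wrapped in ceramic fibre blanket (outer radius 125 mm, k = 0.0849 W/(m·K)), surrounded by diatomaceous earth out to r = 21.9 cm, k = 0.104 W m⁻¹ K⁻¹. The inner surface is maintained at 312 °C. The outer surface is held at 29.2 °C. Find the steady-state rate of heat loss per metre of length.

Treat each layer as a resistance in series:
  R'_carbon steel = ln(0.0813/0.0719)/(2πk) = 0.1229/(2π·41.6) = 4.701×10^-4 m·K/W
  R'_ceramic fibre blanket = ln(0.125/0.0813)/(2πk) = 0.4302/(2π·0.0849) = 0.8064 m·K/W
  R'_diatomaceous earth = ln(0.219/0.125)/(2πk) = 0.5608/(2π·0.104) = 0.8581 m·K/W
ΣR = 4.701×10^-4 + 0.8064 + 0.8581 = 1.665 m·K/W
Q' = ΔT/ΣR = (312 °C − 29.2 °C)/1.665 = 170 W/m

Q' = 170 W/m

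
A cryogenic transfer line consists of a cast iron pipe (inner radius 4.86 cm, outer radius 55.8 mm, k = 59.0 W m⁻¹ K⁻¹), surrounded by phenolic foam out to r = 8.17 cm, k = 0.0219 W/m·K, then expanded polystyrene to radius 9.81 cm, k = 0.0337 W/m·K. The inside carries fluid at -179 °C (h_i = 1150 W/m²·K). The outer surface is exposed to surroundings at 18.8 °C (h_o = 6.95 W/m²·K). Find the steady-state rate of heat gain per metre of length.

Q' = 51.1 W/m

Series thermal resistances, inner to outer:
  R'_conv,in = 1/(2πr h) = 1/(2π·0.0486·1150) = 0.002848 m·K/W
  R'_cast iron = ln(0.0558/0.0486)/(2πk) = 0.1382/(2π·59.0) = 3.727×10^-4 m·K/W
  R'_phenolic foam = ln(0.0817/0.0558)/(2πk) = 0.3813/(2π·0.0219) = 2.771 m·K/W
  R'_expanded polystyrene = ln(0.0981/0.0817)/(2πk) = 0.1829/(2π·0.0337) = 0.8639 m·K/W
  R'_conv,out = 1/(2πr h) = 1/(2π·0.0981·6.95) = 0.2334 m·K/W
ΣR = 0.002848 + 3.727×10^-4 + 2.771 + 0.8639 + 0.2334 = 3.872 m·K/W
Q' = ΔT/ΣR = (-179 °C − 18.8 °C)/3.872 = -51.1 W/m
(Negative Q' ⇒ heat flows inward; heat gain = 51.1 W/m.)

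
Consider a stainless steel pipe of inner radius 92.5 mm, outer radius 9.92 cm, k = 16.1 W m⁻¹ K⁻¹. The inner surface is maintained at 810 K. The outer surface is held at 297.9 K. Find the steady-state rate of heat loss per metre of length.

Q' = 2πk·ΔT/ln(r₂/r₁) = 2π × 16.1 × 512.1 / ln(0.0992/0.0925) = 7.41×10^5 W/m

Q' = 741 kW/m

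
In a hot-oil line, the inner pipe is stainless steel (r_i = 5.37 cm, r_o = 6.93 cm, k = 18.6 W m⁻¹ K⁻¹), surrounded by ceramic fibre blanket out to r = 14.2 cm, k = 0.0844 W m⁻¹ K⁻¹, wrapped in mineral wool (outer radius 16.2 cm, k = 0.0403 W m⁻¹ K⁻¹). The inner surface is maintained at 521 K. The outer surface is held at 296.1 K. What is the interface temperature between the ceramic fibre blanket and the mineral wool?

Series thermal resistances, inner to outer:
  R'_stainless steel = ln(0.0693/0.0537)/(2πk) = 0.2550/(2π·18.6) = 0.002182 m·K/W
  R'_ceramic fibre blanket = ln(0.142/0.0693)/(2πk) = 0.7174/(2π·0.0844) = 1.353 m·K/W
  R'_mineral wool = ln(0.162/0.142)/(2πk) = 0.1318/(2π·0.0403) = 0.5204 m·K/W
ΣR = 0.002182 + 1.353 + 0.5204 = 1.876 m·K/W
Q' = ΔT/ΣR = (521 K − 296.1 K)/1.876 = 119.9 W/m
From the inner boundary to the ceramic fibre blanket/mineral wool interface, ΣR_partial = 1.355 m·K/W.
T_interface = T_in − Q'·ΣR_partial = 521 K − (119.9)(1.355) = 358.5 K

T = 358.5 K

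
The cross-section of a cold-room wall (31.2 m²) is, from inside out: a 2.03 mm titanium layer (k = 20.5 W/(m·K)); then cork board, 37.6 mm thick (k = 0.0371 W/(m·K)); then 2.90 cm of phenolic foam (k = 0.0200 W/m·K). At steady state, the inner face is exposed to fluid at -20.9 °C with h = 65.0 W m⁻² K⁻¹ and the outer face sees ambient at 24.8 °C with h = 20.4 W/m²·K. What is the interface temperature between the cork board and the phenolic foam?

Resistance network (inner→outer):
  R_conv,in = 1/(hA) = 1/(65.0·31.2) = 4.931×10^-4 K/W
  R_titanium = L/(kA) = 0.00203/(20.5·31.2) = 3.174×10^-6 K/W
  R_cork board = L/(kA) = 0.0376/(0.0371·31.2) = 0.03248 K/W
  R_phenolic foam = L/(kA) = 0.0290/(0.0200·31.2) = 0.04647 K/W
  R_conv,out = 1/(hA) = 1/(20.4·31.2) = 0.001571 K/W
ΣR = 4.931×10^-4 + 3.174×10^-6 + 0.03248 + 0.04647 + 0.001571 = 0.08102 K/W
Q = ΔT/ΣR = (-20.9 °C − 24.8 °C)/0.08102 = -564.1 W
From the inner boundary to the cork board/phenolic foam interface, ΣR_partial = 0.03298 K/W.
T_interface = T_in − Q·ΣR_partial = -20.9 °C − (-564.1)(0.03298) = -2.30 °C

T = -2.30 °C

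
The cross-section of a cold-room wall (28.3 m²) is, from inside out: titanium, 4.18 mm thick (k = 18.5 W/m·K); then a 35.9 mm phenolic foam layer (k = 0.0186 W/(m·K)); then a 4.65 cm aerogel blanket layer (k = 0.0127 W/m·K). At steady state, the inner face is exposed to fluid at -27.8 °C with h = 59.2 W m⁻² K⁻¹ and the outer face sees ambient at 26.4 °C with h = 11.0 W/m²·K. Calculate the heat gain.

Resistance network (inner→outer):
  R_conv,in = 1/(hA) = 1/(59.2·28.3) = 5.969×10^-4 K/W
  R_titanium = L/(kA) = 0.00418/(18.5·28.3) = 7.984×10^-6 K/W
  R_phenolic foam = L/(kA) = 0.0359/(0.0186·28.3) = 0.06820 K/W
  R_aerogel blanket = L/(kA) = 0.0465/(0.0127·28.3) = 0.1294 K/W
  R_conv,out = 1/(hA) = 1/(11.0·28.3) = 0.003212 K/W
ΣR = 5.969×10^-4 + 7.984×10^-6 + 0.06820 + 0.1294 + 0.003212 = 0.2014 K/W
Q = ΔT/ΣR = (-27.8 °C − 26.4 °C)/0.2014 = -269 W
(Negative Q ⇒ heat flows inward; heat gain = 269 W.)

Q = 269 W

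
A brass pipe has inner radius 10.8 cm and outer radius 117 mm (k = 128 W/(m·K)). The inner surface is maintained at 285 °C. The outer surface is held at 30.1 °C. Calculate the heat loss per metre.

Q' = 2πk·ΔT/ln(r₂/r₁) = 2π × 128 × 254.9 / ln(0.117/0.108) = 2.56×10^6 W/m

Q' = 2560 kW/m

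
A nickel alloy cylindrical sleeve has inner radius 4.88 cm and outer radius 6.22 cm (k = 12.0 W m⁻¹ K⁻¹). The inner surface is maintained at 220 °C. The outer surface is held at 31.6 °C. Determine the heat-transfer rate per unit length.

Q' = 58500 W/m

Q' = 2πk·ΔT/ln(r₂/r₁) = 2π × 12.0 × 188.4 / ln(0.0622/0.0488) = 58500 W/m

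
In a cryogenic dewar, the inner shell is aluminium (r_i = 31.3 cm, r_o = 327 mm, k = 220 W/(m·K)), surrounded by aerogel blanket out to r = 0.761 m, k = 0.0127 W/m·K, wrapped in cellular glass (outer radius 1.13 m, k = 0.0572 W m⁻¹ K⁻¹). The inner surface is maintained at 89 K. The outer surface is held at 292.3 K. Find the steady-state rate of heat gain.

Treat each layer as a resistance in series:
  R_aluminium = (1/0.313 − 1/0.327)/(4πk) = 0.1368/(4π·220) = 4.948×10^-5 K/W
  R_aerogel blanket = (1/0.327 − 1/0.761)/(4πk) = 1.744/(4π·0.0127) = 10.93 K/W
  R_cellular glass = (1/0.761 − 1/1.13)/(4πk) = 0.4291/(4π·0.0572) = 0.5970 K/W
ΣR = 4.948×10^-5 + 10.93 + 0.5970 = 11.53 K/W
Q = ΔT/ΣR = (89 K − 292.3 K)/11.53 = -17.6 W
(Negative Q ⇒ heat flows inward; heat gain = 17.6 W.)

Q = 17.6 W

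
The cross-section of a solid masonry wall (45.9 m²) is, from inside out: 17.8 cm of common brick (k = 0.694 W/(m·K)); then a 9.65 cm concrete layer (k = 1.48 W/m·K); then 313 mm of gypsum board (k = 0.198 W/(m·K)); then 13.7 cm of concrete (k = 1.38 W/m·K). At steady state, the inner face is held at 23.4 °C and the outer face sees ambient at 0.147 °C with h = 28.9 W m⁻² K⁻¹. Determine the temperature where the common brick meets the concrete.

Series thermal resistances, inner to outer:
  R_common brick = L/(kA) = 0.178/(0.694·45.9) = 0.005588 K/W
  R_concrete = L/(kA) = 0.0965/(1.48·45.9) = 0.001421 K/W
  R_gypsum board = L/(kA) = 0.313/(0.198·45.9) = 0.03444 K/W
  R_concrete = L/(kA) = 0.137/(1.38·45.9) = 0.002163 K/W
  R_conv,out = 1/(hA) = 1/(28.9·45.9) = 7.539×10^-4 K/W
ΣR = 0.005588 + 0.001421 + 0.03444 + 0.002163 + 7.539×10^-4 = 0.04437 K/W
Q = ΔT/ΣR = (23.4 °C − 0.147 °C)/0.04437 = 524.1 W
From the inner boundary to the common brick/concrete interface, ΣR_partial = 0.005588 K/W.
T_interface = T_in − Q·ΣR_partial = 23.4 °C − (524.1)(0.005588) = 20.5 °C

T = 20.5 °C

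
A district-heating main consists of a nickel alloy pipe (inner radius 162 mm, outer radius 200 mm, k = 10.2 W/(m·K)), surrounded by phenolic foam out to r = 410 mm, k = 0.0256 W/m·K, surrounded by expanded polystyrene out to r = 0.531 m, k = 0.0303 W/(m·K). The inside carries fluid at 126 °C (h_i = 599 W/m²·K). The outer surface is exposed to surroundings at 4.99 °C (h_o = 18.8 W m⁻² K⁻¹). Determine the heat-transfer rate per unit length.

Treat each layer as a resistance in series:
  R'_conv,in = 1/(2πr h) = 1/(2π·0.162·599) = 0.001640 m·K/W
  R'_nickel alloy = ln(0.200/0.162)/(2πk) = 0.2107/(2π·10.2) = 0.003288 m·K/W
  R'_phenolic foam = ln(0.410/0.200)/(2πk) = 0.7178/(2π·0.0256) = 4.463 m·K/W
  R'_expanded polystyrene = ln(0.531/0.410)/(2πk) = 0.2586/(2π·0.0303) = 1.358 m·K/W
  R'_conv,out = 1/(2πr h) = 1/(2π·0.531·18.8) = 0.01594 m·K/W
ΣR = 0.001640 + 0.003288 + 4.463 + 1.358 + 0.01594 = 5.842 m·K/W
Q' = ΔT/ΣR = (126 °C − 4.99 °C)/5.842 = 20.7 W/m

Q' = 20.7 W/m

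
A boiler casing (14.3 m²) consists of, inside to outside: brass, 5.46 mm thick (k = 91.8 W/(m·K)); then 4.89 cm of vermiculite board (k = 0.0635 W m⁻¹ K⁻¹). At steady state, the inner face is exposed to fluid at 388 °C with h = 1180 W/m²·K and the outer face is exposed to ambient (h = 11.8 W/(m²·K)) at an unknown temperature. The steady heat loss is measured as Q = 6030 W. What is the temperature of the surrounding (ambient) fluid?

T_out = 27.2 °C

Series resistances:
  R_conv,in = 1/(hA) = 1/(1180·14.3) = 5.926×10^-5 K/W
  R_brass = L/(kA) = 0.00546/(91.8·14.3) = 4.159×10^-6 K/W
  R_vermiculite board = L/(kA) = 0.0489/(0.0635·14.3) = 0.05385 K/W
  R_conv,out = 1/(hA) = 1/(11.8·14.3) = 0.005926 K/W
ΣR = 0.05984 K/W
ΔT = Q·ΣR = 6030 × 0.05984 = 360.8 K
Heat flows outward, so T_out = T_in − ΔT = 388 − 360.8 = 27.2 °C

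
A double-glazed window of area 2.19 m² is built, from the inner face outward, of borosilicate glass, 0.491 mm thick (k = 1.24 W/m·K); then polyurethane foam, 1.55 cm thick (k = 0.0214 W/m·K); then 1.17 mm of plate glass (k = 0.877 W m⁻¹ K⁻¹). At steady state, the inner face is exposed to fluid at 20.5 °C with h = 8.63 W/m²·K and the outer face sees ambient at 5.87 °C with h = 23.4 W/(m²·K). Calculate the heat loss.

Q = 36.2 W

Series thermal resistances, inner to outer:
  R_conv,in = 1/(hA) = 1/(8.63·2.19) = 0.05291 K/W
  R_borosilicate glass = L/(kA) = 4.91×10^-4/(1.24·2.19) = 1.808×10^-4 K/W
  R_polyurethane foam = L/(kA) = 0.0155/(0.0214·2.19) = 0.3307 K/W
  R_plate glass = L/(kA) = 0.00117/(0.877·2.19) = 6.092×10^-4 K/W
  R_conv,out = 1/(hA) = 1/(23.4·2.19) = 0.01951 K/W
ΣR = 0.05291 + 1.808×10^-4 + 0.3307 + 6.092×10^-4 + 0.01951 = 0.4039 K/W
Q = ΔT/ΣR = (20.5 °C − 5.87 °C)/0.4039 = 36.2 W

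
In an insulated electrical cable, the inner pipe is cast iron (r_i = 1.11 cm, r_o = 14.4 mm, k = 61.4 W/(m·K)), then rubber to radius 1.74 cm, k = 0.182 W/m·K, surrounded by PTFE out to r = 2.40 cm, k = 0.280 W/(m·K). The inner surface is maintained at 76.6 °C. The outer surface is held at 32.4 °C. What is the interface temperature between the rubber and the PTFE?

T = 55.6 °C

Series thermal resistances, inner to outer:
  R'_cast iron = ln(0.0144/0.0111)/(2πk) = 0.2603/(2π·61.4) = 6.747×10^-4 m·K/W
  R'_rubber = ln(0.0174/0.0144)/(2πk) = 0.1892/(2π·0.182) = 0.1655 m·K/W
  R'_PTFE = ln(0.0240/0.0174)/(2πk) = 0.3216/(2π·0.280) = 0.1828 m·K/W
ΣR = 6.747×10^-4 + 0.1655 + 0.1828 = 0.3490 m·K/W
Q' = ΔT/ΣR = (76.6 °C − 32.4 °C)/0.3490 = 126.6 W/m
From the inner boundary to the rubber/PTFE interface, ΣR_partial = 0.1662 m·K/W.
T_interface = T_in − Q'·ΣR_partial = 76.6 °C − (126.6)(0.1662) = 55.6 °C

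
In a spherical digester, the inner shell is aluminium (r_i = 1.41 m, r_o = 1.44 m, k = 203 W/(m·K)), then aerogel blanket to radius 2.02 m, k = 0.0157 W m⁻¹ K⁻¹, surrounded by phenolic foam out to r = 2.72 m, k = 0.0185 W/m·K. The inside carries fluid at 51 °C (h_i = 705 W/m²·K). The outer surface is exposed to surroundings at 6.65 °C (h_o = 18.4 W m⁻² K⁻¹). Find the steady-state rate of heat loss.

Q = 28.4 W

Resistance network (inner→outer):
  R_conv,in = 1/(4πr²h) = 1/(4π·1.41²·705) = 5.678×10^-5 K/W
  R_aluminium = (1/1.41 − 1/1.44)/(4πk) = 0.01478/(4π·203) = 5.792×10^-6 K/W
  R_aerogel blanket = (1/1.44 − 1/2.02)/(4πk) = 0.1994/(4π·0.0157) = 1.011 K/W
  R_phenolic foam = (1/2.02 − 1/2.72)/(4πk) = 0.1274/(4π·0.0185) = 0.5480 K/W
  R_conv,out = 1/(4πr²h) = 1/(4π·2.72²·18.4) = 5.846×10^-4 K/W
ΣR = 5.678×10^-5 + 5.792×10^-6 + 1.011 + 0.5480 + 5.846×10^-4 = 1.560 K/W
Q = ΔT/ΣR = (51 °C − 6.65 °C)/1.560 = 28.4 W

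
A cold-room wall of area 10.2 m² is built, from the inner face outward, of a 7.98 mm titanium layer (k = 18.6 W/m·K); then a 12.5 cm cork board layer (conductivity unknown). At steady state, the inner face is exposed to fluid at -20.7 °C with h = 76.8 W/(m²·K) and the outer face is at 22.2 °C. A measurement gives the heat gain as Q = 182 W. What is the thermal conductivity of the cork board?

k = 0.0523 W/m·K

ΣR = ΔT/Q = |-20.7 − 22.2|/182 = 0.2357 K/W
Known resistances:
  R_conv,in = 1/(hA) = 1/(76.8·10.2) = 0.001277 K/W
  R_titanium = L/(kA) = 0.00798/(18.6·10.2) = 4.206×10^-5 K/W
R_cork board = ΣR − ΣR_known = 0.2357 − 0.001319 = 0.2344 K/W
L/(kA) = 0.2344 ⇒ k = 0.125/(0.2344·10.2) = 0.0523 W/m·K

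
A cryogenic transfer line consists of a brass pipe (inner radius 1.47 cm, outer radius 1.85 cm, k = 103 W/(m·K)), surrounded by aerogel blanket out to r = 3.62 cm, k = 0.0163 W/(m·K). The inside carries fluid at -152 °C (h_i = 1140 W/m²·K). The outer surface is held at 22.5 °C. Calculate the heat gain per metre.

Resistance network (inner→outer):
  R'_conv,in = 1/(2πr h) = 1/(2π·0.0147·1140) = 0.009497 m·K/W
  R'_brass = ln(0.0185/0.0147)/(2πk) = 0.2299/(2π·103) = 3.553×10^-4 m·K/W
  R'_aerogel blanket = ln(0.0362/0.0185)/(2πk) = 0.6713/(2π·0.0163) = 6.555 m·K/W
ΣR = 0.009497 + 3.553×10^-4 + 6.555 = 6.565 m·K/W
Q' = ΔT/ΣR = (-152 °C − 22.5 °C)/6.565 = -26.6 W/m
(Negative Q' ⇒ heat flows inward; heat gain = 26.6 W/m.)

Q' = 26.6 W/m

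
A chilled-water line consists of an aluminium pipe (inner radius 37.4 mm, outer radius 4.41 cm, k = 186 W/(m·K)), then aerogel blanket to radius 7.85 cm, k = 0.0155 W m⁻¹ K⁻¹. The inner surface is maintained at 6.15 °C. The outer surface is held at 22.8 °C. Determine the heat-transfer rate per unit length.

Q' = 2.81 W/m

Series thermal resistances, inner to outer:
  R'_aluminium = ln(0.0441/0.0374)/(2πk) = 0.1648/(2π·186) = 1.410×10^-4 m·K/W
  R'_aerogel blanket = ln(0.0785/0.0441)/(2πk) = 0.5766/(2π·0.0155) = 5.921 m·K/W
ΣR = 1.410×10^-4 + 5.921 = 5.921 m·K/W
Q' = ΔT/ΣR = (6.15 °C − 22.8 °C)/5.921 = -2.81 W/m
(Negative Q' ⇒ heat flows inward; heat gain = 2.81 W/m.)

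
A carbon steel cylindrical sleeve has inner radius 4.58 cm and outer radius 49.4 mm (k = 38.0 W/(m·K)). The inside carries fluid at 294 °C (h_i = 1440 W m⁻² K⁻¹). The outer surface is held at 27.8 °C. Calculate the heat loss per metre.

Resistance network (inner→outer):
  R'_conv,in = 1/(2πr h) = 1/(2π·0.0458·1440) = 0.002413 m·K/W
  R'_carbon steel = ln(0.0494/0.0458)/(2πk) = 0.07567/(2π·38.0) = 3.169×10^-4 m·K/W
ΣR = 0.002413 + 3.169×10^-4 = 0.002730 m·K/W
Q' = ΔT/ΣR = (294 °C − 27.8 °C)/0.002730 = 97500 W/m

Q' = 97500 W/m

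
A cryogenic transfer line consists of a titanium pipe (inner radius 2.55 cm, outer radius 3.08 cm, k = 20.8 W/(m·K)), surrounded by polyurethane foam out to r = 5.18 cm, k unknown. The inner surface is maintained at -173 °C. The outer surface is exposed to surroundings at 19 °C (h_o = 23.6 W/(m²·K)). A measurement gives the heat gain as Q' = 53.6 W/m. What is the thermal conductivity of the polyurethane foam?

k = 0.0240 W/m·K

ΣR = ΔT/Q' = |-173 − 19|/53.6 = 3.582 m·K/W
Known resistances:
  R'_titanium = ln(0.0308/0.0255)/(2πk) = 0.1888/(2π·20.8) = 0.001445 m·K/W
  R'_conv,out = 1/(2πr h) = 1/(2π·0.0518·23.6) = 0.1302 m·K/W
R_polyurethane foam = ΣR − ΣR_known = 3.582 − 0.1316 = 3.450 m·K/W
ln(r₂/r₁)/(2πk) = 3.450 ⇒ k = 0.5199/(2π·3.450) = 0.0240 W/m·K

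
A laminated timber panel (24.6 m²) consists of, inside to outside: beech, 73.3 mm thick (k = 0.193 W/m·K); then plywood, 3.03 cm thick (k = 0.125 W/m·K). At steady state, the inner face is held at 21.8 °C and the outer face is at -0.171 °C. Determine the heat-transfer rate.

Q = 869 W

Series thermal resistances, inner to outer:
  R_beech = L/(kA) = 0.0733/(0.193·24.6) = 0.01544 K/W
  R_plywood = L/(kA) = 0.0303/(0.125·24.6) = 0.009854 K/W
ΣR = 0.01544 + 0.009854 = 0.02529 K/W
Q = ΔT/ΣR = (21.8 °C − -0.171 °C)/0.02529 = 869 W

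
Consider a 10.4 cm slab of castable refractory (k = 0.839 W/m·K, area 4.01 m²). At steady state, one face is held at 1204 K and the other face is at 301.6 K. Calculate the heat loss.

Q = kA·ΔT/L = 0.839 × 4.01 × |1204 K − 301.6 K| / 0.104 = 29200 W

Q = 29.2 kW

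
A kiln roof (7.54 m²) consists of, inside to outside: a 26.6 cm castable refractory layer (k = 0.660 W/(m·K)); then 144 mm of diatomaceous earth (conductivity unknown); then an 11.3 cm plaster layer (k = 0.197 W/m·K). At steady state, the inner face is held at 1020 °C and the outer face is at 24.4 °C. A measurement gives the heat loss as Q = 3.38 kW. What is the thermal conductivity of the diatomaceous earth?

ΣR = ΔT/Q = |1020 − 24.4|/3380 = 0.2946 K/W
Known resistances:
  R_castable refractory = L/(kA) = 0.266/(0.660·7.54) = 0.05345 K/W
  R_plaster = L/(kA) = 0.113/(0.197·7.54) = 0.07607 K/W
R_diatomaceous earth = ΣR − ΣR_known = 0.2946 − 0.1295 = 0.1651 K/W
L/(kA) = 0.1651 ⇒ k = 0.144/(0.1651·7.54) = 0.116 W/m·K

k = 0.116 W/m·K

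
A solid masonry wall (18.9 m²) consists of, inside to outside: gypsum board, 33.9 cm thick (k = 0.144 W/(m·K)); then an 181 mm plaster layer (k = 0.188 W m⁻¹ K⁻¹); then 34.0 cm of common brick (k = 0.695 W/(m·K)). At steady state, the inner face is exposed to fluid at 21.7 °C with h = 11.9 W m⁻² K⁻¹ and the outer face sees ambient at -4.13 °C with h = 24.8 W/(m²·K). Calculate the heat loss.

Q = 124 W

Resistance network (inner→outer):
  R_conv,in = 1/(hA) = 1/(11.9·18.9) = 0.004446 K/W
  R_gypsum board = L/(kA) = 0.339/(0.144·18.9) = 0.1246 K/W
  R_plaster = L/(kA) = 0.181/(0.188·18.9) = 0.05094 K/W
  R_common brick = L/(kA) = 0.340/(0.695·18.9) = 0.02588 K/W
  R_conv,out = 1/(hA) = 1/(24.8·18.9) = 0.002133 K/W
ΣR = 0.004446 + 0.1246 + 0.05094 + 0.02588 + 0.002133 = 0.2080 K/W
Q = ΔT/ΣR = (21.7 °C − -4.13 °C)/0.2080 = 124 W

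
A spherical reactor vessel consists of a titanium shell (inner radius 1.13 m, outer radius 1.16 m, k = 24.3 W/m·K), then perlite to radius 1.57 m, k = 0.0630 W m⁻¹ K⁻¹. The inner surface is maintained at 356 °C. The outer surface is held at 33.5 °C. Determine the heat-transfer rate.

Series thermal resistances, inner to outer:
  R_titanium = (1/1.13 − 1/1.16)/(4πk) = 0.02289/(4π·24.3) = 7.495×10^-5 K/W
  R_perlite = (1/1.16 − 1/1.57)/(4πk) = 0.2251/(4π·0.0630) = 0.2844 K/W
ΣR = 7.495×10^-5 + 0.2844 = 0.2845 K/W
Q = ΔT/ΣR = (356 °C − 33.5 °C)/0.2845 = 1130 W

Q = 1130 W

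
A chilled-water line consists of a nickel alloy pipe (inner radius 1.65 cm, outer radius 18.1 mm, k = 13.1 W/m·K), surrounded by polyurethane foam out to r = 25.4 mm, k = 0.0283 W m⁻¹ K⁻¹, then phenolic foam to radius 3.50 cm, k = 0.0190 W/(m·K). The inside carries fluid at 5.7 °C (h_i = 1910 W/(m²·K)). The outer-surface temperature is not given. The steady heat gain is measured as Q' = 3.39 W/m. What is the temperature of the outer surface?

T_out = 21.3 °C

Series resistances:
  R'_conv,in = 1/(2πr h) = 1/(2π·0.0165·1910) = 0.005050 m·K/W
  R'_nickel alloy = ln(0.0181/0.0165)/(2πk) = 0.09255/(2π·13.1) = 0.001124 m·K/W
  R'_polyurethane foam = ln(0.0254/0.0181)/(2πk) = 0.3388/(2π·0.0283) = 1.906 m·K/W
  R'_phenolic foam = ln(0.0350/0.0254)/(2πk) = 0.3206/(2π·0.0190) = 2.686 m·K/W
ΣR = 4.597 m·K/W
ΔT = Q'·ΣR = 3.39 × 4.597 = 15.58 K
Heat flows inward, so T_out = T_in + ΔT = 5.7 + 15.58 = 21.3 °C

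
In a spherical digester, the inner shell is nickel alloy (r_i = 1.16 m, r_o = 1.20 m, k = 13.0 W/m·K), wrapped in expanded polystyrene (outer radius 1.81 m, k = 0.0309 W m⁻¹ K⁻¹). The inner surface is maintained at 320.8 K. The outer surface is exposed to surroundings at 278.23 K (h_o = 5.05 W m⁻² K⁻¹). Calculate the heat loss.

Treat each layer as a resistance in series:
  R_nickel alloy = (1/1.16 − 1/1.20)/(4πk) = 0.02874/(4π·13.0) = 1.759×10^-4 K/W
  R_expanded polystyrene = (1/1.20 − 1/1.81)/(4πk) = 0.2808/(4π·0.0309) = 0.7233 K/W
  R_conv,out = 1/(4πr²h) = 1/(4π·1.81²·5.05) = 0.004810 K/W
ΣR = 1.759×10^-4 + 0.7233 + 0.004810 = 0.7283 K/W
Q = ΔT/ΣR = (320.8 K − 278.23 K)/0.7283 = 58.5 W

Q = 58.5 W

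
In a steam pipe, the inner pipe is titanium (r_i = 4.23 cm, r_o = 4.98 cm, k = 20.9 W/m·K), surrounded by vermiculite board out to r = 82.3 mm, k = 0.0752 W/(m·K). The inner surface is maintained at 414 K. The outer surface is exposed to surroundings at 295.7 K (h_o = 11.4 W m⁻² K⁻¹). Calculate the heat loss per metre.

Q' = 95.9 W/m

Resistance network (inner→outer):
  R'_titanium = ln(0.0498/0.0423)/(2πk) = 0.1632/(2π·20.9) = 0.001243 m·K/W
  R'_vermiculite board = ln(0.0823/0.0498)/(2πk) = 0.5024/(2π·0.0752) = 1.063 m·K/W
  R'_conv,out = 1/(2πr h) = 1/(2π·0.0823·11.4) = 0.1696 m·K/W
ΣR = 0.001243 + 1.063 + 0.1696 = 1.234 m·K/W
Q' = ΔT/ΣR = (414 K − 295.7 K)/1.234 = 95.9 W/m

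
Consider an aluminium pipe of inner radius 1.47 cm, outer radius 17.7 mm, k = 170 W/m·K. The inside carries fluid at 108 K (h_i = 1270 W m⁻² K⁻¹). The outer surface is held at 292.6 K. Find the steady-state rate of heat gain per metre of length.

Q' = 21200 W/m

Series thermal resistances, inner to outer:
  R'_conv,in = 1/(2πr h) = 1/(2π·0.0147·1270) = 0.008525 m·K/W
  R'_aluminium = ln(0.0177/0.0147)/(2πk) = 0.1857/(2π·170) = 1.739×10^-4 m·K/W
ΣR = 0.008525 + 1.739×10^-4 = 0.008699 m·K/W
Q' = ΔT/ΣR = (108 K − 292.6 K)/0.008699 = -21200 W/m
(Negative Q' ⇒ heat flows inward; heat gain = 21200 W/m.)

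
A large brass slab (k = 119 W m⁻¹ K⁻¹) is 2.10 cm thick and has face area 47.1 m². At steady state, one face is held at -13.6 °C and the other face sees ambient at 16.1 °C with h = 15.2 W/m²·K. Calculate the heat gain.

Treat each layer as a resistance in series:
  R_brass = L/(kA) = 0.0210/(119·47.1) = 3.747×10^-6 K/W
  R_conv,out = 1/(hA) = 1/(15.2·47.1) = 0.001397 K/W
ΣR = 3.747×10^-6 + 0.001397 = 0.001401 K/W
Q = ΔT/ΣR = (-13.6 °C − 16.1 °C)/0.001401 = -21200 W
(Negative Q ⇒ heat flows inward; heat gain = 21200 W.)

Q = 21.2 kW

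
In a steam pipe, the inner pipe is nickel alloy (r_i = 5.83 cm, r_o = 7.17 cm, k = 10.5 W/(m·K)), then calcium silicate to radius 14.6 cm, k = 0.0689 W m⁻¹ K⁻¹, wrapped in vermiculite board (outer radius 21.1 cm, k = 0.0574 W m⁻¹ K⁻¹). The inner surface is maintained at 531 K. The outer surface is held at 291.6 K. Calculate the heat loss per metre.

Q' = 89.8 W/m

Treat each layer as a resistance in series:
  R'_nickel alloy = ln(0.0717/0.0583)/(2πk) = 0.2069/(2π·10.5) = 0.003136 m·K/W
  R'_calcium silicate = ln(0.146/0.0717)/(2πk) = 0.7111/(2π·0.0689) = 1.643 m·K/W
  R'_vermiculite board = ln(0.211/0.146)/(2πk) = 0.3683/(2π·0.0574) = 1.021 m·K/W
ΣR = 0.003136 + 1.643 + 1.021 = 2.667 m·K/W
Q' = ΔT/ΣR = (531 K − 291.6 K)/2.667 = 89.8 W/m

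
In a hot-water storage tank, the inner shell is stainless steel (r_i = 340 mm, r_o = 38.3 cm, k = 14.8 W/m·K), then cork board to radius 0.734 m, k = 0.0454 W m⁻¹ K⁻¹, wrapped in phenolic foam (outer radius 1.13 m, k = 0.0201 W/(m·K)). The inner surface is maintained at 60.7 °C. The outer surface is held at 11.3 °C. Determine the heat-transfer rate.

Series thermal resistances, inner to outer:
  R_stainless steel = (1/0.340 − 1/0.383)/(4πk) = 0.3302/(4π·14.8) = 0.001775 K/W
  R_cork board = (1/0.383 − 1/0.734)/(4πk) = 1.249/(4π·0.0454) = 2.189 K/W
  R_phenolic foam = (1/0.734 − 1/1.13)/(4πk) = 0.4774/(4π·0.0201) = 1.890 K/W
ΣR = 0.001775 + 2.189 + 1.890 = 4.081 K/W
Q = ΔT/ΣR = (60.7 °C − 11.3 °C)/4.081 = 12.1 W

Q = 12.1 W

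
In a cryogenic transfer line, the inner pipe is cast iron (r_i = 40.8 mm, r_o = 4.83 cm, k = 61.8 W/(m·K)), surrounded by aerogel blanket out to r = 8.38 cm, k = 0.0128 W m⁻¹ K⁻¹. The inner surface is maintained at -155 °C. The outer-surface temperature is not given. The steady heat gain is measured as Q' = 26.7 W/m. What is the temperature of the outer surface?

Series resistances:
  R'_cast iron = ln(0.0483/0.0408)/(2πk) = 0.1687/(2π·61.8) = 4.346×10^-4 m·K/W
  R'_aerogel blanket = ln(0.0838/0.0483)/(2πk) = 0.5510/(2π·0.0128) = 6.851 m·K/W
ΣR = 6.852 m·K/W
ΔT = Q'·ΣR = 26.7 × 6.852 = 182.9 K
Heat flows inward, so T_out = T_in + ΔT = -155 + 182.9 = 27.9 °C

T_out = 27.9 °C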